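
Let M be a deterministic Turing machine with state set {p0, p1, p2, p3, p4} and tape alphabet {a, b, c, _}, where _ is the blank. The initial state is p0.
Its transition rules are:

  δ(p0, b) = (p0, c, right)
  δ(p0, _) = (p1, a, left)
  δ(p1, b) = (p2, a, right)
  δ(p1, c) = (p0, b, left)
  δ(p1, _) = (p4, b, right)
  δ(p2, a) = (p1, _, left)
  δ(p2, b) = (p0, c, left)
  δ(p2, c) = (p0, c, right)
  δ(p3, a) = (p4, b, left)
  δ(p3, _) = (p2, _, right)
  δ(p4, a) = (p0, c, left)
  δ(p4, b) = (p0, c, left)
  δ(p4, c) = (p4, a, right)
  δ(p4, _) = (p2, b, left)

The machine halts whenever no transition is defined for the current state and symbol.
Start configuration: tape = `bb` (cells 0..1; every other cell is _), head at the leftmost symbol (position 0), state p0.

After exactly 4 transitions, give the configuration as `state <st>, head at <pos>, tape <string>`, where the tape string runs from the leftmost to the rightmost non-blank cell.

state=p0 head=0 tape=[b]b_   (p0,b)→(p0,c,right)
state=p0 head=1 tape=c[b]_   (p0,b)→(p0,c,right)
state=p0 head=2 tape=cc[_]   (p0,_)→(p1,a,left)
state=p1 head=1 tape=c[c]a   (p1,c)→(p0,b,left)
state=p0 head=0 tape=[c]ba
After 4 steps: state p0, head at 0, tape cba.

state p0, head at 0, tape cba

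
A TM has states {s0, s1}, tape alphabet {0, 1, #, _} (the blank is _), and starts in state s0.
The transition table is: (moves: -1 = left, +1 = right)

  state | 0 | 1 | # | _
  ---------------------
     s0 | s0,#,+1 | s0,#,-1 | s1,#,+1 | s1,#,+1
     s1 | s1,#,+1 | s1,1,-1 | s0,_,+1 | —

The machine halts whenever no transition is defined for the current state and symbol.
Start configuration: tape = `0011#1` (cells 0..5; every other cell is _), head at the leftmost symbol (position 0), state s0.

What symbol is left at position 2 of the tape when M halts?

#

state=s0 head=0 tape=[0]011#1__   (s0,0)→(s0,#,+1)
state=s0 head=1 tape=#[0]11#1__   (s0,0)→(s0,#,+1)
state=s0 head=2 tape=##[1]1#1__   (s0,1)→(s0,#,-1)
state=s0 head=1 tape=#[#]#1#1__   (s0,#)→(s1,#,+1)
state=s1 head=2 tape=##[#]1#1__   (s1,#)→(s0,_,+1)
state=s0 head=3 tape=##_[1]#1__   (s0,1)→(s0,#,-1)
state=s0 head=2 tape=##[_]##1__   (s0,_)→(s1,#,+1)
state=s1 head=3 tape=###[#]#1__   (s1,#)→(s0,_,+1)
state=s0 head=4 tape=###_[#]1__   (s0,#)→(s1,#,+1)
state=s1 head=5 tape=###_#[1]__   (s1,1)→(s1,1,-1)
state=s1 head=4 tape=###_[#]1__   (s1,#)→(s0,_,+1)
state=s0 head=5 tape=###__[1]__   (s0,1)→(s0,#,-1)
state=s0 head=4 tape=###_[_]#__   (s0,_)→(s1,#,+1)
state=s1 head=5 tape=###_#[#]__   (s1,#)→(s0,_,+1)
state=s0 head=6 tape=###_#_[_]_   (s0,_)→(s1,#,+1)
state=s1 head=7 tape=###_#_#[_]
Cell 2 holds # when M halts.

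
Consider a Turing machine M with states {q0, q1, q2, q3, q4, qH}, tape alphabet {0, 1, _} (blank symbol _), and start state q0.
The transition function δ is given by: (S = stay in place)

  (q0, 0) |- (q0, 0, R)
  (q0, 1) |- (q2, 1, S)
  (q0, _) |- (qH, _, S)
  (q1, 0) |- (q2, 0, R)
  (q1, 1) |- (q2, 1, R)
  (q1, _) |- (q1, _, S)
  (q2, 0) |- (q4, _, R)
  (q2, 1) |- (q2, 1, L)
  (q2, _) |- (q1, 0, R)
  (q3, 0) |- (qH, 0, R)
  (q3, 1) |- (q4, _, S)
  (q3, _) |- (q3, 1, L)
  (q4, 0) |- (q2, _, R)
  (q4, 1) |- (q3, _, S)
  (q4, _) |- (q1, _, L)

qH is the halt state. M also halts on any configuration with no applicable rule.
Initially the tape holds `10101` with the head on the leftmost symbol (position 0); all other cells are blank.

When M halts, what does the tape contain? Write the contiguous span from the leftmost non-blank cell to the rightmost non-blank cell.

011101

state=q0 head=0 tape=_[1]0101   (q0,1)→(q2,1,S)
state=q2 head=0 tape=_[1]0101   (q2,1)→(q2,1,L)
state=q2 head=-1 tape=[_]10101   (q2,_)→(q1,0,R)
state=q1 head=0 tape=0[1]0101   (q1,1)→(q2,1,R)
state=q2 head=1 tape=01[0]101   (q2,0)→(q4,_,R)
state=q4 head=2 tape=01_[1]01   (q4,1)→(q3,_,S)
state=q3 head=2 tape=01_[_]01   (q3,_)→(q3,1,L)
state=q3 head=1 tape=01[_]101   (q3,_)→(q3,1,L)
state=q3 head=0 tape=0[1]1101   (q3,1)→(q4,_,S)
state=q4 head=0 tape=0[_]1101   (q4,_)→(q1,_,L)
state=q1 head=-1 tape=[0]_1101   (q1,0)→(q2,0,R)
state=q2 head=0 tape=0[_]1101   (q2,_)→(q1,0,R)
state=q1 head=1 tape=00[1]101   (q1,1)→(q2,1,R)
state=q2 head=2 tape=001[1]01   (q2,1)→(q2,1,L)
state=q2 head=1 tape=00[1]101   (q2,1)→(q2,1,L)
state=q2 head=0 tape=0[0]1101   (q2,0)→(q4,_,R)
state=q4 head=1 tape=0_[1]101   (q4,1)→(q3,_,S)
state=q3 head=1 tape=0_[_]101   (q3,_)→(q3,1,L)
state=q3 head=0 tape=0[_]1101   (q3,_)→(q3,1,L)
state=q3 head=-1 tape=[0]11101   (q3,0)→(qH,0,R)
state=qH head=0 tape=0[1]1101
The non-blank tape span at halt is 011101.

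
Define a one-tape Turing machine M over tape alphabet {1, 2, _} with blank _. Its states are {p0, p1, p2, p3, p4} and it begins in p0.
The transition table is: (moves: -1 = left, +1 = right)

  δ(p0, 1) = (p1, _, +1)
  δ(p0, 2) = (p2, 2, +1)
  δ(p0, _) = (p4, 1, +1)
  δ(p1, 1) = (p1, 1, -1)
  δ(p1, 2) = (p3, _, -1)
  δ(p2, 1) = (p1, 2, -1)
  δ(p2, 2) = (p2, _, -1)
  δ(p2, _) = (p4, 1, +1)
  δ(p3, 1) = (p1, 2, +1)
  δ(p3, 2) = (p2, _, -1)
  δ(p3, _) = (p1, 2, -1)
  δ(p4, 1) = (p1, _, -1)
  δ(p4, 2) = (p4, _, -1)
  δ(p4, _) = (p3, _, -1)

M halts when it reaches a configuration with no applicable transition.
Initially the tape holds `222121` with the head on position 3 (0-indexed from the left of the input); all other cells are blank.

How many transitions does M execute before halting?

9

p0 | _222[1]21   read 1 → write _, move +1, go to p1
p1 | _222_[2]1   read 2 → write _, move -1, go to p3
p3 | _222[_]_1   read _ → write 2, move -1, go to p1
p1 | _22[2]2_1   read 2 → write _, move -1, go to p3
p3 | _2[2]_2_1   read 2 → write _, move -1, go to p2
p2 | _[2]__2_1   read 2 → write _, move -1, go to p2
p2 | [_]___2_1   read _ → write 1, move +1, go to p4
p4 | 1[_]__2_1   read _ → write _, move -1, go to p3
p3 | [1]___2_1   read 1 → write 2, move +1, go to p1
p1 | 2[_]__2_1
M halts after 9 transitions.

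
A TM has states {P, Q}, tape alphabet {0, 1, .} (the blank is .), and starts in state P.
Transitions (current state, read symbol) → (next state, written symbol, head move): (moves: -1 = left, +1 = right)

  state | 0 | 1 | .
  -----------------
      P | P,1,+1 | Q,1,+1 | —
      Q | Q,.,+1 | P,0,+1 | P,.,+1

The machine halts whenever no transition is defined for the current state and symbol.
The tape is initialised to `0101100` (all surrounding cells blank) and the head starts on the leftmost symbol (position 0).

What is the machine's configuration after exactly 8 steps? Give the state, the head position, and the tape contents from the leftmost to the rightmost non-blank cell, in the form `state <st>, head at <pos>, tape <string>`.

state P, head at 8, tape 11.01

P | [0]101100..   read 0 → write 1, move +1, go to P
P | 1[1]01100..   read 1 → write 1, move +1, go to Q
Q | 11[0]1100..   read 0 → write ., move +1, go to Q
Q | 11.[1]100..   read 1 → write 0, move +1, go to P
P | 11.0[1]00..   read 1 → write 1, move +1, go to Q
Q | 11.01[0]0..   read 0 → write ., move +1, go to Q
Q | 11.01.[0]..   read 0 → write ., move +1, go to Q
Q | 11.01..[.].   read . → write ., move +1, go to P
P | 11.01...[.]
After 8 steps: state P, head at 8, tape 11.01.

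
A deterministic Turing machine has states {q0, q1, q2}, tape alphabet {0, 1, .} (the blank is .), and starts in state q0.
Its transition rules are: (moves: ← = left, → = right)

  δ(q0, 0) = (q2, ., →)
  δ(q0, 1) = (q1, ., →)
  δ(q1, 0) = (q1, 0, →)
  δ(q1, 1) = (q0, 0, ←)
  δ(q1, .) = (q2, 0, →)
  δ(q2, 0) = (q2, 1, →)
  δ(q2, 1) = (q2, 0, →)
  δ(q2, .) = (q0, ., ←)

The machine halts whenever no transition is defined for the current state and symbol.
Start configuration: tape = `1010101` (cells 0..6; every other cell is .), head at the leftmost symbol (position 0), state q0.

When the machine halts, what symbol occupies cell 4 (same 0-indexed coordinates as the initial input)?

0

q0 | [1]010101.   read 1 → write ., move →, go to q1
q1 | .[0]10101.   read 0 → write 0, move →, go to q1
q1 | .0[1]0101.   read 1 → write 0, move ←, go to q0
q0 | .[0]00101.   read 0 → write ., move →, go to q2
q2 | ..[0]0101.   read 0 → write 1, move →, go to q2
q2 | ..1[0]101.   read 0 → write 1, move →, go to q2
q2 | ..11[1]01.   read 1 → write 0, move →, go to q2
q2 | ..110[0]1.   read 0 → write 1, move →, go to q2
q2 | ..1101[1].   read 1 → write 0, move →, go to q2
q2 | ..11010[.]   read . → write ., move ←, go to q0
q0 | ..1101[0].   read 0 → write ., move →, go to q2
q2 | ..1101.[.]   read . → write ., move ←, go to q0
q0 | ..1101[.].
Cell 4 holds 0 when M halts.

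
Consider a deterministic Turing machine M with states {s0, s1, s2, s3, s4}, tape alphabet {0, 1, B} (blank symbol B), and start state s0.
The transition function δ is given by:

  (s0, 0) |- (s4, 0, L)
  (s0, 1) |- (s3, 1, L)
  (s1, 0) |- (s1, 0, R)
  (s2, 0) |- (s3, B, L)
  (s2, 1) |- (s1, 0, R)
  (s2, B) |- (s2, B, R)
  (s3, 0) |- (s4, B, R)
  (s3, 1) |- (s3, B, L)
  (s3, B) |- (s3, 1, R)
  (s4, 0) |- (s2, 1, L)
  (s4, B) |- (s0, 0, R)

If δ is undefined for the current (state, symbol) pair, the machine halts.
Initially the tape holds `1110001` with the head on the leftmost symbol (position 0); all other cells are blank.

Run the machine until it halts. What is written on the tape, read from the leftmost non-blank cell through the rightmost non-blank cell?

state=s0 head=0 tape=BBBB[1]110001   (s0,1)→(s3,1,L)
state=s3 head=-1 tape=BBB[B]1110001   (s3,B)→(s3,1,R)
state=s3 head=0 tape=BBB1[1]110001   (s3,1)→(s3,B,L)
state=s3 head=-1 tape=BBB[1]B110001   (s3,1)→(s3,B,L)
state=s3 head=-2 tape=BB[B]BB110001   (s3,B)→(s3,1,R)
state=s3 head=-1 tape=BB1[B]B110001   (s3,B)→(s3,1,R)
state=s3 head=0 tape=BB11[B]110001   (s3,B)→(s3,1,R)
state=s3 head=1 tape=BB111[1]10001   (s3,1)→(s3,B,L)
state=s3 head=0 tape=BB11[1]B10001   (s3,1)→(s3,B,L)
state=s3 head=-1 tape=BB1[1]BB10001   (s3,1)→(s3,B,L)
state=s3 head=-2 tape=BB[1]BBB10001   (s3,1)→(s3,B,L)
state=s3 head=-3 tape=B[B]BBBB10001   (s3,B)→(s3,1,R)
state=s3 head=-2 tape=B1[B]BBB10001   (s3,B)→(s3,1,R)
state=s3 head=-1 tape=B11[B]BB10001   (s3,B)→(s3,1,R)
state=s3 head=0 tape=B111[B]B10001   (s3,B)→(s3,1,R)
state=s3 head=1 tape=B1111[B]10001   (s3,B)→(s3,1,R)
state=s3 head=2 tape=B11111[1]0001   (s3,1)→(s3,B,L)
state=s3 head=1 tape=B1111[1]B0001   (s3,1)→(s3,B,L)
state=s3 head=0 tape=B111[1]BB0001   (s3,1)→(s3,B,L)
state=s3 head=-1 tape=B11[1]BBB0001   (s3,1)→(s3,B,L)
state=s3 head=-2 tape=B1[1]BBBB0001   (s3,1)→(s3,B,L)
state=s3 head=-3 tape=B[1]BBBBB0001   (s3,1)→(s3,B,L)
state=s3 head=-4 tape=[B]BBBBBB0001   (s3,B)→(s3,1,R)
state=s3 head=-3 tape=1[B]BBBBB0001   (s3,B)→(s3,1,R)
state=s3 head=-2 tape=11[B]BBBB0001   (s3,B)→(s3,1,R)
state=s3 head=-1 tape=111[B]BBB0001   (s3,B)→(s3,1,R)
state=s3 head=0 tape=1111[B]BB0001   (s3,B)→(s3,1,R)
state=s3 head=1 tape=11111[B]B0001   (s3,B)→(s3,1,R)
state=s3 head=2 tape=111111[B]0001   (s3,B)→(s3,1,R)
state=s3 head=3 tape=1111111[0]001   (s3,0)→(s4,B,R)
state=s4 head=4 tape=1111111B[0]01   (s4,0)→(s2,1,L)
state=s2 head=3 tape=1111111[B]101   (s2,B)→(s2,B,R)
state=s2 head=4 tape=1111111B[1]01   (s2,1)→(s1,0,R)
state=s1 head=5 tape=1111111B0[0]1   (s1,0)→(s1,0,R)
state=s1 head=6 tape=1111111B00[1]
The non-blank tape span at halt is 1111111B001.

1111111B001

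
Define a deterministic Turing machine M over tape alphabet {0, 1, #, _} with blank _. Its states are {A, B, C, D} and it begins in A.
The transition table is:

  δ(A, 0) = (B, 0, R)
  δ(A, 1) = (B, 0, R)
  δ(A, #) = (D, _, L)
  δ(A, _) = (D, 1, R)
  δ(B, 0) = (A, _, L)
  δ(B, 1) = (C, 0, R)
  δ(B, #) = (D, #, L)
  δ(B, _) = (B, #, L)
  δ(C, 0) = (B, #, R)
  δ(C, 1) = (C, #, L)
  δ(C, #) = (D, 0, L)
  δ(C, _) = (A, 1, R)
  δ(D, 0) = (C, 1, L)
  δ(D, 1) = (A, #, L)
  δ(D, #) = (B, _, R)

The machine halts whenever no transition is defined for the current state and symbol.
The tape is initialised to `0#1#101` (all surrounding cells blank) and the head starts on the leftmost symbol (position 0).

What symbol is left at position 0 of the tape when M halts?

state=A head=0 tape=_____[0]#1#101   (A,0)→(B,0,R)
state=B head=1 tape=_____0[#]1#101   (B,#)→(D,#,L)
state=D head=0 tape=_____[0]#1#101   (D,0)→(C,1,L)
state=C head=-1 tape=____[_]1#1#101   (C,_)→(A,1,R)
state=A head=0 tape=____1[1]#1#101   (A,1)→(B,0,R)
state=B head=1 tape=____10[#]1#101   (B,#)→(D,#,L)
state=D head=0 tape=____1[0]#1#101   (D,0)→(C,1,L)
state=C head=-1 tape=____[1]1#1#101   (C,1)→(C,#,L)
state=C head=-2 tape=___[_]#1#1#101   (C,_)→(A,1,R)
state=A head=-1 tape=___1[#]1#1#101   (A,#)→(D,_,L)
state=D head=-2 tape=___[1]_1#1#101   (D,1)→(A,#,L)
state=A head=-3 tape=__[_]#_1#1#101   (A,_)→(D,1,R)
state=D head=-2 tape=__1[#]_1#1#101   (D,#)→(B,_,R)
state=B head=-1 tape=__1_[_]1#1#101   (B,_)→(B,#,L)
state=B head=-2 tape=__1[_]#1#1#101   (B,_)→(B,#,L)
state=B head=-3 tape=__[1]##1#1#101   (B,1)→(C,0,R)
state=C head=-2 tape=__0[#]#1#1#101   (C,#)→(D,0,L)
state=D head=-3 tape=__[0]0#1#1#101   (D,0)→(C,1,L)
state=C head=-4 tape=_[_]10#1#1#101   (C,_)→(A,1,R)
state=A head=-3 tape=_1[1]0#1#1#101   (A,1)→(B,0,R)
state=B head=-2 tape=_10[0]#1#1#101   (B,0)→(A,_,L)
state=A head=-3 tape=_1[0]_#1#1#101   (A,0)→(B,0,R)
state=B head=-2 tape=_10[_]#1#1#101   (B,_)→(B,#,L)
state=B head=-3 tape=_1[0]##1#1#101   (B,0)→(A,_,L)
state=A head=-4 tape=_[1]_##1#1#101   (A,1)→(B,0,R)
state=B head=-3 tape=_0[_]##1#1#101   (B,_)→(B,#,L)
state=B head=-4 tape=_[0]###1#1#101   (B,0)→(A,_,L)
state=A head=-5 tape=[_]_###1#1#101   (A,_)→(D,1,R)
state=D head=-4 tape=1[_]###1#1#101
Cell 0 holds 1 when M halts.

1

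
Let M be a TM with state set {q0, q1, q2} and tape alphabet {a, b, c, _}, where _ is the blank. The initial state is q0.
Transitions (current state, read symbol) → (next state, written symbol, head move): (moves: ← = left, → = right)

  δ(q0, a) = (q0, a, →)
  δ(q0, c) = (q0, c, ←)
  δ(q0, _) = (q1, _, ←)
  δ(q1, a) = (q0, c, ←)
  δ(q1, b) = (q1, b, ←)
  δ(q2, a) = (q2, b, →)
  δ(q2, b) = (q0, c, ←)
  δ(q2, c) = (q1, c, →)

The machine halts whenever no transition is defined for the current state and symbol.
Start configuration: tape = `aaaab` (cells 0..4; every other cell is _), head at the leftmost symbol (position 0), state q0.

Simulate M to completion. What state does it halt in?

q0

state=q0 head=0 tape=[a]aaab   (q0,a)→(q0,a,→)
state=q0 head=1 tape=a[a]aab   (q0,a)→(q0,a,→)
state=q0 head=2 tape=aa[a]ab   (q0,a)→(q0,a,→)
state=q0 head=3 tape=aaa[a]b   (q0,a)→(q0,a,→)
state=q0 head=4 tape=aaaa[b]
No transition is defined for (q0, b); M halts in state q0.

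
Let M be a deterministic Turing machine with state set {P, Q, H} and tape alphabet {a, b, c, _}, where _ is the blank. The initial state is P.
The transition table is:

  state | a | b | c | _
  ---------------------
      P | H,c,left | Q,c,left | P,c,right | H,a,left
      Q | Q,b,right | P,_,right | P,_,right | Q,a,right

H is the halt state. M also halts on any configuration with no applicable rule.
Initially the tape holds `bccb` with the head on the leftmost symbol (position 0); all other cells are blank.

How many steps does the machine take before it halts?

9

state=P head=0 tape=_[b]ccb_   (P,b)→(Q,c,left)
state=Q head=-1 tape=[_]cccb_   (Q,_)→(Q,a,right)
state=Q head=0 tape=a[c]ccb_   (Q,c)→(P,_,right)
state=P head=1 tape=a_[c]cb_   (P,c)→(P,c,right)
state=P head=2 tape=a_c[c]b_   (P,c)→(P,c,right)
state=P head=3 tape=a_cc[b]_   (P,b)→(Q,c,left)
state=Q head=2 tape=a_c[c]c_   (Q,c)→(P,_,right)
state=P head=3 tape=a_c_[c]_   (P,c)→(P,c,right)
state=P head=4 tape=a_c_c[_]   (P,_)→(H,a,left)
state=H head=3 tape=a_c_[c]a
M halts after 9 transitions.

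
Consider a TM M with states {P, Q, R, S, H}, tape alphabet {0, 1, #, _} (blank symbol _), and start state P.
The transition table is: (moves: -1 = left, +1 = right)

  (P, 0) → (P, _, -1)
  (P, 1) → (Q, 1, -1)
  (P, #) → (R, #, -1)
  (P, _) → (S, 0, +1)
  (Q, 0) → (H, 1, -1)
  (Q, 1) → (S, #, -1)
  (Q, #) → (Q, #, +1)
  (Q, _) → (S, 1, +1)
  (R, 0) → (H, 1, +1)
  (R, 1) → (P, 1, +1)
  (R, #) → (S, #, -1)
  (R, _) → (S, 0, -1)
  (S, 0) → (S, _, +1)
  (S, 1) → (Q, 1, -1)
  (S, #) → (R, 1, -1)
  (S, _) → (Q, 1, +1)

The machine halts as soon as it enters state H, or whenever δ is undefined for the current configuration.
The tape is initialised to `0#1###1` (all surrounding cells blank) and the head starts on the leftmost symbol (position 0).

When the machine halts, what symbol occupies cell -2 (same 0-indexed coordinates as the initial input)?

P | __[0]#1###1   read 0 → write _, move -1, go to P
P | _[_]_#1###1   read _ → write 0, move +1, go to S
S | _0[_]#1###1   read _ → write 1, move +1, go to Q
Q | _01[#]1###1   read # → write #, move +1, go to Q
Q | _01#[1]###1   read 1 → write #, move -1, go to S
S | _01[#]####1   read # → write 1, move -1, go to R
R | _0[1]1####1   read 1 → write 1, move +1, go to P
P | _01[1]####1   read 1 → write 1, move -1, go to Q
Q | _0[1]1####1   read 1 → write #, move -1, go to S
S | _[0]#1####1   read 0 → write _, move +1, go to S
S | __[#]1####1   read # → write 1, move -1, go to R
R | _[_]11####1   read _ → write 0, move -1, go to S
S | [_]011####1   read _ → write 1, move +1, go to Q
Q | 1[0]11####1   read 0 → write 1, move -1, go to H
H | [1]111####1
Cell -2 holds 1 when M halts.

1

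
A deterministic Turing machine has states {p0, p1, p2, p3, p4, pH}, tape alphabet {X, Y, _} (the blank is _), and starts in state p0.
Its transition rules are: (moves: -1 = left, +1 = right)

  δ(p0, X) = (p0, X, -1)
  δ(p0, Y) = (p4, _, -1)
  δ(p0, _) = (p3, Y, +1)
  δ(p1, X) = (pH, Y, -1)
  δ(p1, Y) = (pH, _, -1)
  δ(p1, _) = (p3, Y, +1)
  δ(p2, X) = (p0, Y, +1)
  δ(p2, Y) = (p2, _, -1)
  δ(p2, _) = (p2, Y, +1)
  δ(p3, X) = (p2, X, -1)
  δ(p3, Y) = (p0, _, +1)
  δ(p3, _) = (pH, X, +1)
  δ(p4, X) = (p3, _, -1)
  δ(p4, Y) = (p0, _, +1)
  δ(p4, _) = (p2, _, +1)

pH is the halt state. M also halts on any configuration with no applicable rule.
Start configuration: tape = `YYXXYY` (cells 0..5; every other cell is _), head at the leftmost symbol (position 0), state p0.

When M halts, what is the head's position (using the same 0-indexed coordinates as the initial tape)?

8

p0 | _[Y]YXXYY___   read Y → write _, move -1, go to p4
p4 | [_]_YXXYY___   read _ → write _, move +1, go to p2
p2 | _[_]YXXYY___   read _ → write Y, move +1, go to p2
p2 | _Y[Y]XXYY___   read Y → write _, move -1, go to p2
p2 | _[Y]_XXYY___   read Y → write _, move -1, go to p2
p2 | [_]__XXYY___   read _ → write Y, move +1, go to p2
p2 | Y[_]_XXYY___   read _ → write Y, move +1, go to p2
p2 | YY[_]XXYY___   read _ → write Y, move +1, go to p2
p2 | YYY[X]XYY___   read X → write Y, move +1, go to p0
p0 | YYYY[X]YY___   read X → write X, move -1, go to p0
p0 | YYY[Y]XYY___   read Y → write _, move -1, go to p4
p4 | YY[Y]_XYY___   read Y → write _, move +1, go to p0
p0 | YY_[_]XYY___   read _ → write Y, move +1, go to p3
p3 | YY_Y[X]YY___   read X → write X, move -1, go to p2
p2 | YY_[Y]XYY___   read Y → write _, move -1, go to p2
p2 | YY[_]_XYY___   read _ → write Y, move +1, go to p2
p2 | YYY[_]XYY___   read _ → write Y, move +1, go to p2
p2 | YYYY[X]YY___   read X → write Y, move +1, go to p0
p0 | YYYYY[Y]Y___   read Y → write _, move -1, go to p4
p4 | YYYY[Y]_Y___   read Y → write _, move +1, go to p0
p0 | YYYY_[_]Y___   read _ → write Y, move +1, go to p3
p3 | YYYY_Y[Y]___   read Y → write _, move +1, go to p0
p0 | YYYY_Y_[_]__   read _ → write Y, move +1, go to p3
p3 | YYYY_Y_Y[_]_   read _ → write X, move +1, go to pH
pH | YYYY_Y_YX[_]
At halt the head is at cell 8.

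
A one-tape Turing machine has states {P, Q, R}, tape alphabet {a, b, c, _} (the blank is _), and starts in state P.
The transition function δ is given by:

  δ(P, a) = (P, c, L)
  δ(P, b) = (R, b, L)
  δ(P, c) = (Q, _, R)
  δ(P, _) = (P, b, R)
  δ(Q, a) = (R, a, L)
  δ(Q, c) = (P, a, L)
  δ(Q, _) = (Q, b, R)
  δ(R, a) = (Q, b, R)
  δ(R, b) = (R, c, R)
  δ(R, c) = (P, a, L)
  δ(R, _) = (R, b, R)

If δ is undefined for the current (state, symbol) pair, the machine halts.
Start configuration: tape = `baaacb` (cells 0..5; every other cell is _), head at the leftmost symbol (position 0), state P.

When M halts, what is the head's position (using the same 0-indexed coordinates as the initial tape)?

state=P head=0 tape=_[b]aaacb   (P,b)→(R,b,L)
state=R head=-1 tape=[_]baaacb   (R,_)→(R,b,R)
state=R head=0 tape=b[b]aaacb   (R,b)→(R,c,R)
state=R head=1 tape=bc[a]aacb   (R,a)→(Q,b,R)
state=Q head=2 tape=bcb[a]acb   (Q,a)→(R,a,L)
state=R head=1 tape=bc[b]aacb   (R,b)→(R,c,R)
state=R head=2 tape=bcc[a]acb   (R,a)→(Q,b,R)
state=Q head=3 tape=bccb[a]cb   (Q,a)→(R,a,L)
state=R head=2 tape=bcc[b]acb   (R,b)→(R,c,R)
state=R head=3 tape=bccc[a]cb   (R,a)→(Q,b,R)
state=Q head=4 tape=bcccb[c]b   (Q,c)→(P,a,L)
state=P head=3 tape=bccc[b]ab   (P,b)→(R,b,L)
state=R head=2 tape=bcc[c]bab   (R,c)→(P,a,L)
state=P head=1 tape=bc[c]abab   (P,c)→(Q,_,R)
state=Q head=2 tape=bc_[a]bab   (Q,a)→(R,a,L)
state=R head=1 tape=bc[_]abab   (R,_)→(R,b,R)
state=R head=2 tape=bcb[a]bab   (R,a)→(Q,b,R)
state=Q head=3 tape=bcbb[b]ab
At halt the head is at cell 3.

3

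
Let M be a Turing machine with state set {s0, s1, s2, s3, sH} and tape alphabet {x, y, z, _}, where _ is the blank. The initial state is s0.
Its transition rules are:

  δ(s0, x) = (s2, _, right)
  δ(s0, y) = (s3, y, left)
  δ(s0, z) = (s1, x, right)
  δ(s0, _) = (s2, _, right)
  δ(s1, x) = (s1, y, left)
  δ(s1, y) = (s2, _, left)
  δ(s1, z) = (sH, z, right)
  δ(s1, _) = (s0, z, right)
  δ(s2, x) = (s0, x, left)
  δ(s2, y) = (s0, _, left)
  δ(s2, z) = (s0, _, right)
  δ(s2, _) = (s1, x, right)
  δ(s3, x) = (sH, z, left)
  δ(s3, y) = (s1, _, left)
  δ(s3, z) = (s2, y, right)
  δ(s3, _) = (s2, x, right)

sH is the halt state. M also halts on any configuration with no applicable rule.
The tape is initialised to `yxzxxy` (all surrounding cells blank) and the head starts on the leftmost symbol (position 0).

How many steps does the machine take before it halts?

22

state=s0 head=0 tape=__[y]xzxxy   (s0,y)→(s3,y,left)
state=s3 head=-1 tape=_[_]yxzxxy   (s3,_)→(s2,x,right)
state=s2 head=0 tape=_x[y]xzxxy   (s2,y)→(s0,_,left)
state=s0 head=-1 tape=_[x]_xzxxy   (s0,x)→(s2,_,right)
state=s2 head=0 tape=__[_]xzxxy   (s2,_)→(s1,x,right)
state=s1 head=1 tape=__x[x]zxxy   (s1,x)→(s1,y,left)
state=s1 head=0 tape=__[x]yzxxy   (s1,x)→(s1,y,left)
state=s1 head=-1 tape=_[_]yyzxxy   (s1,_)→(s0,z,right)
state=s0 head=0 tape=_z[y]yzxxy   (s0,y)→(s3,y,left)
state=s3 head=-1 tape=_[z]yyzxxy   (s3,z)→(s2,y,right)
state=s2 head=0 tape=_y[y]yzxxy   (s2,y)→(s0,_,left)
state=s0 head=-1 tape=_[y]_yzxxy   (s0,y)→(s3,y,left)
state=s3 head=-2 tape=[_]y_yzxxy   (s3,_)→(s2,x,right)
state=s2 head=-1 tape=x[y]_yzxxy   (s2,y)→(s0,_,left)
state=s0 head=-2 tape=[x]__yzxxy   (s0,x)→(s2,_,right)
state=s2 head=-1 tape=_[_]_yzxxy   (s2,_)→(s1,x,right)
state=s1 head=0 tape=_x[_]yzxxy   (s1,_)→(s0,z,right)
state=s0 head=1 tape=_xz[y]zxxy   (s0,y)→(s3,y,left)
state=s3 head=0 tape=_x[z]yzxxy   (s3,z)→(s2,y,right)
state=s2 head=1 tape=_xy[y]zxxy   (s2,y)→(s0,_,left)
state=s0 head=0 tape=_x[y]_zxxy   (s0,y)→(s3,y,left)
state=s3 head=-1 tape=_[x]y_zxxy   (s3,x)→(sH,z,left)
state=sH head=-2 tape=[_]zy_zxxy
M halts after 22 transitions.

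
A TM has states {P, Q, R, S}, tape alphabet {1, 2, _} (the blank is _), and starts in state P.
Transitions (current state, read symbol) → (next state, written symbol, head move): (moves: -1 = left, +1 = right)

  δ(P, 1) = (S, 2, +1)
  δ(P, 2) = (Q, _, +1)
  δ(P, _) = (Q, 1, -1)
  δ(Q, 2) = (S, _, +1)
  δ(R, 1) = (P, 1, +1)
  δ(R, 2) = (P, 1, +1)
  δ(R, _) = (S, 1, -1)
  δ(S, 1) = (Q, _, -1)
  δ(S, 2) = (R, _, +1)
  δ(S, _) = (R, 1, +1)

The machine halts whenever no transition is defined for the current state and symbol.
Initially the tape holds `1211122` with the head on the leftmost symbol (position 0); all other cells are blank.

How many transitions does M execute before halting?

P | [1]211122_   read 1 → write 2, move +1, go to S
S | 2[2]11122_   read 2 → write _, move +1, go to R
R | 2_[1]1122_   read 1 → write 1, move +1, go to P
P | 2_1[1]122_   read 1 → write 2, move +1, go to S
S | 2_12[1]22_   read 1 → write _, move -1, go to Q
Q | 2_1[2]_22_   read 2 → write _, move +1, go to S
S | 2_1_[_]22_   read _ → write 1, move +1, go to R
R | 2_1_1[2]2_   read 2 → write 1, move +1, go to P
P | 2_1_11[2]_   read 2 → write _, move +1, go to Q
Q | 2_1_11_[_]
M halts after 9 transitions.

9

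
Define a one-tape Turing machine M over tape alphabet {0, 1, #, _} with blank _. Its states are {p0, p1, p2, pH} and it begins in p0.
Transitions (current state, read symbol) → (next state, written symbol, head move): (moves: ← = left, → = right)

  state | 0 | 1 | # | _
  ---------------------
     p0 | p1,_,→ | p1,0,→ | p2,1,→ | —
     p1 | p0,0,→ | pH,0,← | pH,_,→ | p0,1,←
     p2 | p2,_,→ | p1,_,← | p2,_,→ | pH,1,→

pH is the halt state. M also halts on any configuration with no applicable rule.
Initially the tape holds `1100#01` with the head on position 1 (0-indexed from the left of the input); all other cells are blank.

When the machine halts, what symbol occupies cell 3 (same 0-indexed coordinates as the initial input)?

p0 | 1[1]00#01   read 1 → write 0, move →, go to p1
p1 | 10[0]0#01   read 0 → write 0, move →, go to p0
p0 | 100[0]#01   read 0 → write _, move →, go to p1
p1 | 100_[#]01   read # → write _, move →, go to pH
pH | 100__[0]1
Cell 3 holds _ when M halts.

_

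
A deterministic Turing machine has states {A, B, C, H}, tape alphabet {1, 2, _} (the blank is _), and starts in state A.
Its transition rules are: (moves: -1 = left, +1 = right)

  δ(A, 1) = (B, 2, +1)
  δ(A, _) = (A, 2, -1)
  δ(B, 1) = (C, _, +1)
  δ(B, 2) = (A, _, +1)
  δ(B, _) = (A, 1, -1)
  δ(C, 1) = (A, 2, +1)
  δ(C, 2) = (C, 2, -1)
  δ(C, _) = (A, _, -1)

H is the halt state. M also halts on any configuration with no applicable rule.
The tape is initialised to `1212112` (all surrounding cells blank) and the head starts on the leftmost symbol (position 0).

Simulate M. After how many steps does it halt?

8

A | [1]212112   read 1 → write 2, move +1, go to B
B | 2[2]12112   read 2 → write _, move +1, go to A
A | 2_[1]2112   read 1 → write 2, move +1, go to B
B | 2_2[2]112   read 2 → write _, move +1, go to A
A | 2_2_[1]12   read 1 → write 2, move +1, go to B
B | 2_2_2[1]2   read 1 → write _, move +1, go to C
C | 2_2_2_[2]   read 2 → write 2, move -1, go to C
C | 2_2_2[_]2   read _ → write _, move -1, go to A
A | 2_2_[2]_2
M halts after 8 transitions.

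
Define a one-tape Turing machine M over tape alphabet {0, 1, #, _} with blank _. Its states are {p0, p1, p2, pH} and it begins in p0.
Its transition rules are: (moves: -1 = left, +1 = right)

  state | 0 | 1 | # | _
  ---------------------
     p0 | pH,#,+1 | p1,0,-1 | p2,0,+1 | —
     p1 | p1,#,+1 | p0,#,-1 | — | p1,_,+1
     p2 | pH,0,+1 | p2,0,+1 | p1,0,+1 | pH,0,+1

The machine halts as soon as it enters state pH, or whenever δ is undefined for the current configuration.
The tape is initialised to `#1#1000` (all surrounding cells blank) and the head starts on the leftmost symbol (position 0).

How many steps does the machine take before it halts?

5

p0 | [#]1#1000   read # → write 0, move +1, go to p2
p2 | 0[1]#1000   read 1 → write 0, move +1, go to p2
p2 | 00[#]1000   read # → write 0, move +1, go to p1
p1 | 000[1]000   read 1 → write #, move -1, go to p0
p0 | 00[0]#000   read 0 → write #, move +1, go to pH
pH | 00#[#]000
M halts after 5 transitions.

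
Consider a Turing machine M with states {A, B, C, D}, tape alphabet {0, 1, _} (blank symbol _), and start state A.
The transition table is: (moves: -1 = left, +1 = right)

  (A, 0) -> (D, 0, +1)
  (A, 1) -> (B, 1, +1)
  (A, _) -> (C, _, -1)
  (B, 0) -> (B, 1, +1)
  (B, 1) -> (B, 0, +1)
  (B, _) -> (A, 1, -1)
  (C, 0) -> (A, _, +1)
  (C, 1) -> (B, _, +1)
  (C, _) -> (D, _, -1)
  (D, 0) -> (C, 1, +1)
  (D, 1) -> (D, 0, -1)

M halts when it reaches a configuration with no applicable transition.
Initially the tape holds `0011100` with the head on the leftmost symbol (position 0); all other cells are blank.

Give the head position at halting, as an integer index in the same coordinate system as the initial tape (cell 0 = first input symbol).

state=A head=0 tape=[0]011100___   (A,0)→(D,0,+1)
state=D head=1 tape=0[0]11100___   (D,0)→(C,1,+1)
state=C head=2 tape=01[1]1100___   (C,1)→(B,_,+1)
state=B head=3 tape=01_[1]100___   (B,1)→(B,0,+1)
state=B head=4 tape=01_0[1]00___   (B,1)→(B,0,+1)
state=B head=5 tape=01_00[0]0___   (B,0)→(B,1,+1)
state=B head=6 tape=01_001[0]___   (B,0)→(B,1,+1)
state=B head=7 tape=01_0011[_]__   (B,_)→(A,1,-1)
state=A head=6 tape=01_001[1]1__   (A,1)→(B,1,+1)
state=B head=7 tape=01_0011[1]__   (B,1)→(B,0,+1)
state=B head=8 tape=01_00110[_]_   (B,_)→(A,1,-1)
state=A head=7 tape=01_0011[0]1_   (A,0)→(D,0,+1)
state=D head=8 tape=01_00110[1]_   (D,1)→(D,0,-1)
state=D head=7 tape=01_0011[0]0_   (D,0)→(C,1,+1)
state=C head=8 tape=01_00111[0]_   (C,0)→(A,_,+1)
state=A head=9 tape=01_00111_[_]   (A,_)→(C,_,-1)
state=C head=8 tape=01_00111[_]_   (C,_)→(D,_,-1)
state=D head=7 tape=01_0011[1]__   (D,1)→(D,0,-1)
state=D head=6 tape=01_001[1]0__   (D,1)→(D,0,-1)
state=D head=5 tape=01_00[1]00__   (D,1)→(D,0,-1)
state=D head=4 tape=01_0[0]000__   (D,0)→(C,1,+1)
state=C head=5 tape=01_01[0]00__   (C,0)→(A,_,+1)
state=A head=6 tape=01_01_[0]0__   (A,0)→(D,0,+1)
state=D head=7 tape=01_01_0[0]__   (D,0)→(C,1,+1)
state=C head=8 tape=01_01_01[_]_   (C,_)→(D,_,-1)
state=D head=7 tape=01_01_0[1]__   (D,1)→(D,0,-1)
state=D head=6 tape=01_01_[0]0__   (D,0)→(C,1,+1)
state=C head=7 tape=01_01_1[0]__   (C,0)→(A,_,+1)
state=A head=8 tape=01_01_1_[_]_   (A,_)→(C,_,-1)
state=C head=7 tape=01_01_1[_]__   (C,_)→(D,_,-1)
state=D head=6 tape=01_01_[1]___   (D,1)→(D,0,-1)
state=D head=5 tape=01_01[_]0___
At halt the head is at cell 5.

5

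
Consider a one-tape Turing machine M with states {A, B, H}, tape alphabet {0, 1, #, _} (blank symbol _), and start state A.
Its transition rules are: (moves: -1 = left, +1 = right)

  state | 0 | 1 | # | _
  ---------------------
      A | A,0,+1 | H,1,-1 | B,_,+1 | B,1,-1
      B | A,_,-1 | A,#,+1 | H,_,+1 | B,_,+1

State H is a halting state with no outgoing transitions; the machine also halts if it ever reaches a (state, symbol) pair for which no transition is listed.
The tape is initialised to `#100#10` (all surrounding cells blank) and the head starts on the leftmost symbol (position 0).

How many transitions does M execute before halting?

state=A head=0 tape=[#]100#10__   (A,#)→(B,_,+1)
state=B head=1 tape=_[1]00#10__   (B,1)→(A,#,+1)
state=A head=2 tape=_#[0]0#10__   (A,0)→(A,0,+1)
state=A head=3 tape=_#0[0]#10__   (A,0)→(A,0,+1)
state=A head=4 tape=_#00[#]10__   (A,#)→(B,_,+1)
state=B head=5 tape=_#00_[1]0__   (B,1)→(A,#,+1)
state=A head=6 tape=_#00_#[0]__   (A,0)→(A,0,+1)
state=A head=7 tape=_#00_#0[_]_   (A,_)→(B,1,-1)
state=B head=6 tape=_#00_#[0]1_   (B,0)→(A,_,-1)
state=A head=5 tape=_#00_[#]_1_   (A,#)→(B,_,+1)
state=B head=6 tape=_#00__[_]1_   (B,_)→(B,_,+1)
state=B head=7 tape=_#00___[1]_   (B,1)→(A,#,+1)
state=A head=8 tape=_#00___#[_]   (A,_)→(B,1,-1)
state=B head=7 tape=_#00___[#]1   (B,#)→(H,_,+1)
state=H head=8 tape=_#00____[1]
M halts after 14 transitions.

14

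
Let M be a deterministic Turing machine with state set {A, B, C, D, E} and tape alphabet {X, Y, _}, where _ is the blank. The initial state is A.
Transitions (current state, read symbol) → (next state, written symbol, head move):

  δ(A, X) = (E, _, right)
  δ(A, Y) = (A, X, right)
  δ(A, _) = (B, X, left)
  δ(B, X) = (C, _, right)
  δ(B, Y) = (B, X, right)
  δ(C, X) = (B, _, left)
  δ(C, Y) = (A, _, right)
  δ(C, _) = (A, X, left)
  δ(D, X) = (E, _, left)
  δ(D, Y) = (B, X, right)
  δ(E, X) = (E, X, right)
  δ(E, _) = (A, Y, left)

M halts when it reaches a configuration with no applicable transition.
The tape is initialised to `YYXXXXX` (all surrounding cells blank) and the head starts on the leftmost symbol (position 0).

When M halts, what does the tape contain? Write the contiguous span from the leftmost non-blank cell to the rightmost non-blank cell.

XX_XXX_Y

state=A head=0 tape=[Y]YXXXXX_   (A,Y)→(A,X,right)
state=A head=1 tape=X[Y]XXXXX_   (A,Y)→(A,X,right)
state=A head=2 tape=XX[X]XXXX_   (A,X)→(E,_,right)
state=E head=3 tape=XX_[X]XXX_   (E,X)→(E,X,right)
state=E head=4 tape=XX_X[X]XX_   (E,X)→(E,X,right)
state=E head=5 tape=XX_XX[X]X_   (E,X)→(E,X,right)
state=E head=6 tape=XX_XXX[X]_   (E,X)→(E,X,right)
state=E head=7 tape=XX_XXXX[_]   (E,_)→(A,Y,left)
state=A head=6 tape=XX_XXX[X]Y   (A,X)→(E,_,right)
state=E head=7 tape=XX_XXX_[Y]
The non-blank tape span at halt is XX_XXX_Y.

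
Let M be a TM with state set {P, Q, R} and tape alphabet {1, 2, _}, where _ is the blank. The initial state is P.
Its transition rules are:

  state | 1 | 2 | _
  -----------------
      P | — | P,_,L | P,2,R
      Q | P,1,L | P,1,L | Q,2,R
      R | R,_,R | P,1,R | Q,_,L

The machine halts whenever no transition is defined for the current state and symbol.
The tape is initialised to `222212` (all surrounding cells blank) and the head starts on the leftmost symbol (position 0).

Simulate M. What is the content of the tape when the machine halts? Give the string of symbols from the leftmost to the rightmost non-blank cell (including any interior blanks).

P | ____[2]22212   read 2 → write _, move L, go to P
P | ___[_]_22212   read _ → write 2, move R, go to P
P | ___2[_]22212   read _ → write 2, move R, go to P
P | ___22[2]2212   read 2 → write _, move L, go to P
P | ___2[2]_2212   read 2 → write _, move L, go to P
P | ___[2]__2212   read 2 → write _, move L, go to P
P | __[_]___2212   read _ → write 2, move R, go to P
P | __2[_]__2212   read _ → write 2, move R, go to P
P | __22[_]_2212   read _ → write 2, move R, go to P
P | __222[_]2212   read _ → write 2, move R, go to P
P | __2222[2]212   read 2 → write _, move L, go to P
P | __222[2]_212   read 2 → write _, move L, go to P
P | __22[2]__212   read 2 → write _, move L, go to P
P | __2[2]___212   read 2 → write _, move L, go to P
P | __[2]____212   read 2 → write _, move L, go to P
P | _[_]_____212   read _ → write 2, move R, go to P
P | _2[_]____212   read _ → write 2, move R, go to P
P | _22[_]___212   read _ → write 2, move R, go to P
P | _222[_]__212   read _ → write 2, move R, go to P
P | _2222[_]_212   read _ → write 2, move R, go to P
P | _22222[_]212   read _ → write 2, move R, go to P
P | _222222[2]12   read 2 → write _, move L, go to P
P | _22222[2]_12   read 2 → write _, move L, go to P
P | _2222[2]__12   read 2 → write _, move L, go to P
P | _222[2]___12   read 2 → write _, move L, go to P
P | _22[2]____12   read 2 → write _, move L, go to P
P | _2[2]_____12   read 2 → write _, move L, go to P
P | _[2]______12   read 2 → write _, move L, go to P
P | [_]_______12   read _ → write 2, move R, go to P
P | 2[_]______12   read _ → write 2, move R, go to P
P | 22[_]_____12   read _ → write 2, move R, go to P
P | 222[_]____12   read _ → write 2, move R, go to P
P | 2222[_]___12   read _ → write 2, move R, go to P
P | 22222[_]__12   read _ → write 2, move R, go to P
P | 222222[_]_12   read _ → write 2, move R, go to P
P | 2222222[_]12   read _ → write 2, move R, go to P
P | 22222222[1]2
The non-blank tape span at halt is 2222222212.

2222222212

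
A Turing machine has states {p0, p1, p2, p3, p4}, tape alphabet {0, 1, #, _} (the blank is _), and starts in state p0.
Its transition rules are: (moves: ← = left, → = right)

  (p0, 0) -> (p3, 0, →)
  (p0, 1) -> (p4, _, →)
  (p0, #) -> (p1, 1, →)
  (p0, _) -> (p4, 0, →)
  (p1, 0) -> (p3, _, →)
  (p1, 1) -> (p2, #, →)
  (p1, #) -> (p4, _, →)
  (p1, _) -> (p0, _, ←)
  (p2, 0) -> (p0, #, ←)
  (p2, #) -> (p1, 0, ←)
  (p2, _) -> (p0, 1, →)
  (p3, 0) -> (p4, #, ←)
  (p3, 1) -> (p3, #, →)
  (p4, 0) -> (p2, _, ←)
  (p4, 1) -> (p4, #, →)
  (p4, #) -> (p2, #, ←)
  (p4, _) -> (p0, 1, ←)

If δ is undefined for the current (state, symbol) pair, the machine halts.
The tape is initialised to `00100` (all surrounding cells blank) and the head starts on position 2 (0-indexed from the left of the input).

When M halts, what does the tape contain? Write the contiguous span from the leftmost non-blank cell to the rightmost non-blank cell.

00101#10#

state=p0 head=2 tape=00[1]00_____   (p0,1)→(p4,_,→)
state=p4 head=3 tape=00_[0]0_____   (p4,0)→(p2,_,←)
state=p2 head=2 tape=00[_]_0_____   (p2,_)→(p0,1,→)
state=p0 head=3 tape=001[_]0_____   (p0,_)→(p4,0,→)
state=p4 head=4 tape=0010[0]_____   (p4,0)→(p2,_,←)
state=p2 head=3 tape=001[0]______   (p2,0)→(p0,#,←)
state=p0 head=2 tape=00[1]#______   (p0,1)→(p4,_,→)
state=p4 head=3 tape=00_[#]______   (p4,#)→(p2,#,←)
state=p2 head=2 tape=00[_]#______   (p2,_)→(p0,1,→)
state=p0 head=3 tape=001[#]______   (p0,#)→(p1,1,→)
state=p1 head=4 tape=0011[_]_____   (p1,_)→(p0,_,←)
state=p0 head=3 tape=001[1]______   (p0,1)→(p4,_,→)
state=p4 head=4 tape=001_[_]_____   (p4,_)→(p0,1,←)
state=p0 head=3 tape=001[_]1_____   (p0,_)→(p4,0,→)
state=p4 head=4 tape=0010[1]_____   (p4,1)→(p4,#,→)
state=p4 head=5 tape=0010#[_]____   (p4,_)→(p0,1,←)
state=p0 head=4 tape=0010[#]1____   (p0,#)→(p1,1,→)
state=p1 head=5 tape=00101[1]____   (p1,1)→(p2,#,→)
state=p2 head=6 tape=00101#[_]___   (p2,_)→(p0,1,→)
state=p0 head=7 tape=00101#1[_]__   (p0,_)→(p4,0,→)
state=p4 head=8 tape=00101#10[_]_   (p4,_)→(p0,1,←)
state=p0 head=7 tape=00101#1[0]1_   (p0,0)→(p3,0,→)
state=p3 head=8 tape=00101#10[1]_   (p3,1)→(p3,#,→)
state=p3 head=9 tape=00101#10#[_]
The non-blank tape span at halt is 00101#10#.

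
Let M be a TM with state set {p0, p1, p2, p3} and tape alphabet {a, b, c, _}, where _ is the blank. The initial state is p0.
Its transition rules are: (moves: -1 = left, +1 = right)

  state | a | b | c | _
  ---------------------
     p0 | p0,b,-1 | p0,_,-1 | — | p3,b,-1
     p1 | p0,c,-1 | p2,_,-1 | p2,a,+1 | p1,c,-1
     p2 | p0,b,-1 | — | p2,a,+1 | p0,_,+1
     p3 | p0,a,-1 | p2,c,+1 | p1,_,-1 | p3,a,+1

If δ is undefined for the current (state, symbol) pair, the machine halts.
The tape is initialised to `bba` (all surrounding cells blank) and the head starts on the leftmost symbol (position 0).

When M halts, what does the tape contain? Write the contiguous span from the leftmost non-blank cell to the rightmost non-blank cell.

state=p0 head=0 tape=____[b]ba   (p0,b)→(p0,_,-1)
state=p0 head=-1 tape=___[_]_ba   (p0,_)→(p3,b,-1)
state=p3 head=-2 tape=__[_]b_ba   (p3,_)→(p3,a,+1)
state=p3 head=-1 tape=__a[b]_ba   (p3,b)→(p2,c,+1)
state=p2 head=0 tape=__ac[_]ba   (p2,_)→(p0,_,+1)
state=p0 head=1 tape=__ac_[b]a   (p0,b)→(p0,_,-1)
state=p0 head=0 tape=__ac[_]_a   (p0,_)→(p3,b,-1)
state=p3 head=-1 tape=__a[c]b_a   (p3,c)→(p1,_,-1)
state=p1 head=-2 tape=__[a]_b_a   (p1,a)→(p0,c,-1)
state=p0 head=-3 tape=_[_]c_b_a   (p0,_)→(p3,b,-1)
state=p3 head=-4 tape=[_]bc_b_a   (p3,_)→(p3,a,+1)
state=p3 head=-3 tape=a[b]c_b_a   (p3,b)→(p2,c,+1)
state=p2 head=-2 tape=ac[c]_b_a   (p2,c)→(p2,a,+1)
state=p2 head=-1 tape=aca[_]b_a   (p2,_)→(p0,_,+1)
state=p0 head=0 tape=aca_[b]_a   (p0,b)→(p0,_,-1)
state=p0 head=-1 tape=aca[_]__a   (p0,_)→(p3,b,-1)
state=p3 head=-2 tape=ac[a]b__a   (p3,a)→(p0,a,-1)
state=p0 head=-3 tape=a[c]ab__a
The non-blank tape span at halt is acab__a.

acab__a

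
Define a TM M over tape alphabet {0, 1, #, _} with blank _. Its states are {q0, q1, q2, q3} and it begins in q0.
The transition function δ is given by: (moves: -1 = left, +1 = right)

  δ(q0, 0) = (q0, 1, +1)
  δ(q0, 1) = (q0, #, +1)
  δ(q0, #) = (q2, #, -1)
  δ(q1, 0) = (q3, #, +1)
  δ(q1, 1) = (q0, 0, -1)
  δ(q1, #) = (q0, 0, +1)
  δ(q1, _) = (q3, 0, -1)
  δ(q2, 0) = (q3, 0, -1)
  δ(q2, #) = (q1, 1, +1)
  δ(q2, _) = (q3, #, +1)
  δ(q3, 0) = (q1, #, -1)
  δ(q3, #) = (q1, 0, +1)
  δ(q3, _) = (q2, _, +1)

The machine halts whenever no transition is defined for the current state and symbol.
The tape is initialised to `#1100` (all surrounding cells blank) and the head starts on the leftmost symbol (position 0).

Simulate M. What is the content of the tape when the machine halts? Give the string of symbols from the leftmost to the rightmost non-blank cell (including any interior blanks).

state=q0 head=0 tape=_[#]1100_   (q0,#)→(q2,#,-1)
state=q2 head=-1 tape=[_]#1100_   (q2,_)→(q3,#,+1)
state=q3 head=0 tape=#[#]1100_   (q3,#)→(q1,0,+1)
state=q1 head=1 tape=#0[1]100_   (q1,1)→(q0,0,-1)
state=q0 head=0 tape=#[0]0100_   (q0,0)→(q0,1,+1)
state=q0 head=1 tape=#1[0]100_   (q0,0)→(q0,1,+1)
state=q0 head=2 tape=#11[1]00_   (q0,1)→(q0,#,+1)
state=q0 head=3 tape=#11#[0]0_   (q0,0)→(q0,1,+1)
state=q0 head=4 tape=#11#1[0]_   (q0,0)→(q0,1,+1)
state=q0 head=5 tape=#11#11[_]
The non-blank tape span at halt is #11#11.

#11#11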